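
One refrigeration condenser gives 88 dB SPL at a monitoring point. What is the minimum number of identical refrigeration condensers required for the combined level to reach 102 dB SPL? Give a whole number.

N identical sources give L₁ + 10·log₁₀ N, so require 10·log₁₀ N ≥ 102 − 88 = 14.0 dB.
N ≥ 10^(14.0/10) = 25.119, so N = 26.

26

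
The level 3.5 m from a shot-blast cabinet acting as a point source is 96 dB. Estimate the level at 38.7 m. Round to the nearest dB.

Point-source attenuation: ΔL = 20·log₁₀(r₂/r₁) = 20·log₁₀(38.7/3.5) = 20.873 dB.
L₂ = 96 − 20·log₁₀(38.7/3.5) = 96 − 20.873 = 75.13 dB.

75 dB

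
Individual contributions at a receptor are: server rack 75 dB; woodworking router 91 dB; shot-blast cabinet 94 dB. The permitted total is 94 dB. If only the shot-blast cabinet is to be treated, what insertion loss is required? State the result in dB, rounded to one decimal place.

Fixed contribution from the other sources: Σ 10^(L/10) = 10^(75/10) + 10^(91/10) = 1.291e+09 (91.11 dB).
The limit corresponds to 10^(94/10) = 2.512e+09; subtracting the fixed part leaves 1.221e+09 for the shot-blast cabinet, i.e. 90.87 dB.
So the shot-blast cabinet must be reduced from 94 to 90.87 dB: IL = 3.13 dB.

3.1 dB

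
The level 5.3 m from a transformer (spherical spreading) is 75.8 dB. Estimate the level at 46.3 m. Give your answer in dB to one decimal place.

Spherical spreading from a point source gives a 20·log₁₀(r₂/r₁) drop.
L₂ = 75.8 − 20·log₁₀(46.3/5.3) = 75.8 − 18.826 = 56.97 dB.

57.0 dB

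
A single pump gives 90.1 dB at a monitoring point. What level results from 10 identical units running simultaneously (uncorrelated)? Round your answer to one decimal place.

100.1 dB

With 10 equal, uncorrelated contributions the intensity is 10× that of one unit, giving a rise of 10·log₁₀ 10.
L_total = 90.1 + 10·log₁₀(10) = 90.1 + 10.000 = 100.10 dB.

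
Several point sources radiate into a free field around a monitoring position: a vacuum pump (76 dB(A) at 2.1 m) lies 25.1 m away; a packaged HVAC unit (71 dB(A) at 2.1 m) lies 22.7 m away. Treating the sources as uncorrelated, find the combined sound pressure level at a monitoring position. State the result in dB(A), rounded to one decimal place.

55.9 dB(A)

First find each source's level at the receiver (point-source: −20·log₁₀(r/r_ref)), then combine on an intensity basis.
vacuum pump: 76 − 20·log₁₀(25.1/2.1) = 76 − 21.55 = 54.45 dB(A).
packaged HVAC unit: 71 − 20·log₁₀(22.7/2.1) = 71 − 20.68 = 50.32 dB(A).
Σ 10^(L/10) = 3.864e+05 → L_total = 10·log₁₀(3.864e+05) = 55.87 dB(A).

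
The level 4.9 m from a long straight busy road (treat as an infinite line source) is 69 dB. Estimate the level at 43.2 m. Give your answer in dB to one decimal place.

59.5 dB

Line-source attenuation: ΔL = 10·log₁₀(r₂/r₁) = 10·log₁₀(43.2/4.9) = 9.453 dB.
L₂ = 69 − 10·log₁₀(43.2/4.9) = 69 − 9.453 = 59.55 dB.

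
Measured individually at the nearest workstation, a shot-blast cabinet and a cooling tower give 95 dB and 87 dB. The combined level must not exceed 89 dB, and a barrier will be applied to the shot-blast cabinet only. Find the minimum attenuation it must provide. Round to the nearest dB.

The untreated sources together contribute 10^(87/10) = 5.012e+08, i.e. 87.00 dB.
The limit corresponds to 10^(89/10) = 7.943e+08; subtracting the fixed part leaves 2.931e+08 for the shot-blast cabinet, i.e. 84.67 dB.
So the shot-blast cabinet must be reduced from 95 to 84.67 dB: IL = 10.33 dB.

10 dB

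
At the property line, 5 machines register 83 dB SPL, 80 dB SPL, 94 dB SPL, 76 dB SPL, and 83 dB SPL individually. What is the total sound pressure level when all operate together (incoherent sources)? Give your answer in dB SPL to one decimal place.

94.8 dB SPL

Incoherent sources combine by intensity addition: L_total = 10·log₁₀(Σ 10^(L_i/10)).
Σ 10^(L/10) = 10^(83/10) + 10^(80/10) + 10^(94/10) + 10^(76/10) + 10^(83/10) = 3.051e+09.
L_total = 10·log₁₀(3.051e+09) = 94.84 dB SPL.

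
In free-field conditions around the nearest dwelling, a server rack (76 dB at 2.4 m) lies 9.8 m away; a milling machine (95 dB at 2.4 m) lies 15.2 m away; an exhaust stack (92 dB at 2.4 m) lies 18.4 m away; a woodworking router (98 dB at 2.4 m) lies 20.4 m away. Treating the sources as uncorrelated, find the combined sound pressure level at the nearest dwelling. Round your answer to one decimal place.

82.9 dB

First find each source's level at the receiver (point-source: −20·log₁₀(r/r_ref)), then combine on an intensity basis.
server rack: 76 − 20·log₁₀(9.8/2.4) = 76 − 12.22 = 63.78 dB.
milling machine: 95 − 20·log₁₀(15.2/2.4) = 95 − 16.03 = 78.97 dB.
exhaust stack: 92 − 20·log₁₀(18.4/2.4) = 92 − 17.69 = 74.31 dB.
woodworking router: 98 − 20·log₁₀(20.4/2.4) = 98 − 18.59 = 79.41 dB.
Σ 10^(L/10) = 1.955e+08 → L_total = 10·log₁₀(1.955e+08) = 82.91 dB.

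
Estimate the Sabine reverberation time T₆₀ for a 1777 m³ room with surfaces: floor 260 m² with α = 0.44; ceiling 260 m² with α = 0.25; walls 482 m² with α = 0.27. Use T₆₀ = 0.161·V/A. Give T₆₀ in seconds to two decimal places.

Summing Sᵢαᵢ: 260·0.44 + 260·0.25 + 482·0.27 = 309.54 m².
T₆₀ = 0.161 × 1777 / 309.54 = 0.924 s.

0.92 s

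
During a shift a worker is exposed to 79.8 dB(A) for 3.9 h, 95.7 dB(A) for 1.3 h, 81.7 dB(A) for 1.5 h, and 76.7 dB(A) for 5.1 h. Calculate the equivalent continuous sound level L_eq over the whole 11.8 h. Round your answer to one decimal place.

Weight each interval's intensity by its duration and average over T = 11.8 h:
Σ tᵢ·10^(Lᵢ/10) = 3.9·10^(79.8/10) + 1.3·10^(95.7/10) + 1.5·10^(81.7/10) + 5.1·10^(76.7/10) = 5.663e+09.
L_eq = 10·log₁₀(5.663e+09/11.8) = 86.81 dB(A).

86.8 dB(A)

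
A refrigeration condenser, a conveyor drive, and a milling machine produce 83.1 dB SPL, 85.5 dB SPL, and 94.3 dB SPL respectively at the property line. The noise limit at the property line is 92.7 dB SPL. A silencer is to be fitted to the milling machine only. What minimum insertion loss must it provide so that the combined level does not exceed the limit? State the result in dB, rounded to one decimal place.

The untreated sources together contribute 10^(83.1/10) + 10^(85.5/10) = 5.590e+08, i.e. 87.47 dB SPL.
To meet 92.7 dB SPL overall, the treated milling machine may contribute at most 10^(92.7/10) − 5.590e+08 = 1.303e+09, i.e. 91.15 dB SPL.
So the milling machine must be reduced from 94.3 to 91.15 dB SPL: IL = 3.15 dB.

3.2 dB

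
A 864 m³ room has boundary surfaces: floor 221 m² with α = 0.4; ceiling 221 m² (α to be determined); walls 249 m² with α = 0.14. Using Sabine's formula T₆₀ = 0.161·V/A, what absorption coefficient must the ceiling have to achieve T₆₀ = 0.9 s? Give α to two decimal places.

0.14

A = 0.161·V/T₆₀ = 0.161·864/0.9 = 154.56 m² sabins.
Absorption from the other surfaces = 221·0.4 + 249·0.14 = 123.26 m², so the ceiling must supply 31.30 m² over 221 m².
α = 31.30/221 = 0.142.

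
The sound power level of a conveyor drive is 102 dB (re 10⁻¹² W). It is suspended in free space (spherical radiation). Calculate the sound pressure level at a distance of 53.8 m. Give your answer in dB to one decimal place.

The power spreads over a sphere of area 4π·r², so L_p = L_w − 10·log₁₀(4π·r²).
4π·r² = 3.637e+04 m², 10·log₁₀ of that is 45.608 dB.
L_p = 102 − 45.608 = 56.39 dB.

56.4 dB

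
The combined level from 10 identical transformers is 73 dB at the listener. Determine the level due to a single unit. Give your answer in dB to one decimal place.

For N identical incoherent sources L_total = L₁ + 10·log₁₀ N, so L₁ = 73 − 10·log₁₀(10) = 73 − 10.000.

63.0 dB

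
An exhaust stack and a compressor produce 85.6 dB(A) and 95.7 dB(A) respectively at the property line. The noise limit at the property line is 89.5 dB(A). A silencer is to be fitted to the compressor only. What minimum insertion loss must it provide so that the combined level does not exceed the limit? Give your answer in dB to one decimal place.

The untreated sources together contribute 10^(85.6/10) = 3.631e+08, i.e. 85.60 dB(A).
The limit corresponds to 10^(89.5/10) = 8.913e+08; subtracting the fixed part leaves 5.282e+08 for the compressor, i.e. 87.23 dB(A).
So the compressor must be reduced from 95.7 to 87.23 dB(A): IL = 8.47 dB.

8.5 dB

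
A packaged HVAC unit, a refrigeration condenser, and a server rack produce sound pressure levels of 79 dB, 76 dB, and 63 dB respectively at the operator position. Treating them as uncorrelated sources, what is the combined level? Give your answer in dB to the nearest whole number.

For uncorrelated sources the intensities add, so convert each level to linear form, sum, and take 10·log₁₀ of the total.
Σ 10^(L/10) = 10^(79/10) + 10^(76/10) + 10^(63/10) = 1.212e+08.
L_total = 10·log₁₀(1.212e+08) = 80.84 dB.

81 dB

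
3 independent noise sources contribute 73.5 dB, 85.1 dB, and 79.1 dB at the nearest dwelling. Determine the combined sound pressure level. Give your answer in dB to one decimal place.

Incoherent sources combine by intensity addition: L_total = 10·log₁₀(Σ 10^(L_i/10)).
Σ 10^(L/10) = 10^(73.5/10) + 10^(85.1/10) + 10^(79.1/10) = 4.273e+08.
L_total = 10·log₁₀(4.273e+08) = 86.31 dB.

86.3 dB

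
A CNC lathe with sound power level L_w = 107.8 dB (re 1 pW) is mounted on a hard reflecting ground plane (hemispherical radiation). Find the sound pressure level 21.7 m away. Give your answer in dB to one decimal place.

Free-field hemispherical radiation: L_p = L_w − 10·log₁₀(2π·r²), r = 21.7 m.
2π·r² = 2959 m², 10·log₁₀ of that is 34.711 dB.
L_p = 107.8 − 34.711 = 73.09 dB.

73.1 dB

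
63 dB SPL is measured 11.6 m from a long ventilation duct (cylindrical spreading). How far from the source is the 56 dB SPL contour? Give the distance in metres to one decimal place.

The 7.0 dB drop corresponds to a distance ratio of 10^(7.0/10) for a line source.
r₂ = 11.6·10^((63−56)/10) = 11.6·10^(7.0/10) = 58.14 m.

58.1 m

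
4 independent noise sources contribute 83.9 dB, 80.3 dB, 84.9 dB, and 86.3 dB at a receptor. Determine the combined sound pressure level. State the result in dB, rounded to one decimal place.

90.4 dB

Incoherent sources combine by intensity addition: L_total = 10·log₁₀(Σ 10^(L_i/10)).
Σ 10^(L/10) = 10^(83.9/10) + 10^(80.3/10) + 10^(84.9/10) + 10^(86.3/10) = 1.088e+09.
L_total = 10·log₁₀(1.088e+09) = 90.37 dB.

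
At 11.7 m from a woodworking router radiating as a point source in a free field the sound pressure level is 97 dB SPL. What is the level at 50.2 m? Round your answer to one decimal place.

84.3 dB SPL

Spherical spreading from a point source gives a 20·log₁₀(r₂/r₁) drop.
L₂ = 97 − 20·log₁₀(50.2/11.7) = 97 − 12.650 = 84.35 dB SPL.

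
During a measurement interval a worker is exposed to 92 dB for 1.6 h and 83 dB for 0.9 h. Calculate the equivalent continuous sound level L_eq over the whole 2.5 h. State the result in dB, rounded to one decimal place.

90.4 dB

The energy average is taken in the linear domain: L_eq = 10·log₁₀[(Σ tᵢ·10^(Lᵢ/10))/T], T = 2.5 h.
Σ tᵢ·10^(Lᵢ/10) = 1.6·10^(92/10) + 0.9·10^(83/10) = 2.715e+09.
L_eq = 10·log₁₀(2.715e+09/2.5) = 90.36 dB.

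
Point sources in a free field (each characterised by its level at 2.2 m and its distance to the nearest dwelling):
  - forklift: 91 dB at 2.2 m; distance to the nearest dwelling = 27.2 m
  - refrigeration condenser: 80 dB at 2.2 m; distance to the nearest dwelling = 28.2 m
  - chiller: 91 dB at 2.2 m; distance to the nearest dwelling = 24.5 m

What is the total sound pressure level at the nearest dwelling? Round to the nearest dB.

73 dB

First find each source's level at the receiver (point-source: −20·log₁₀(r/r_ref)), then combine on an intensity basis.
forklift: 91 − 20·log₁₀(27.2/2.2) = 91 − 21.84 = 69.16 dB.
refrigeration condenser: 80 − 20·log₁₀(28.2/2.2) = 80 − 22.16 = 57.84 dB.
chiller: 91 − 20·log₁₀(24.5/2.2) = 91 − 20.93 = 70.07 dB.
Σ 10^(L/10) = 1.900e+07 → L_total = 10·log₁₀(1.900e+07) = 72.79 dB.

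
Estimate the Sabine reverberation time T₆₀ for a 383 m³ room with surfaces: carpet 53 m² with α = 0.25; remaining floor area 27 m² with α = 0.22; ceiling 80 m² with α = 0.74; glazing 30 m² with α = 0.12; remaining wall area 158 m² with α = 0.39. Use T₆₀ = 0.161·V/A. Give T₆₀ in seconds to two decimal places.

A = Σ Sᵢαᵢ = 53·0.25 + 27·0.22 + 80·0.74 + 30·0.12 + 158·0.39 = 143.61 m².
T₆₀ = 0.161 × 383 / 143.61 = 0.429 s.

0.43 s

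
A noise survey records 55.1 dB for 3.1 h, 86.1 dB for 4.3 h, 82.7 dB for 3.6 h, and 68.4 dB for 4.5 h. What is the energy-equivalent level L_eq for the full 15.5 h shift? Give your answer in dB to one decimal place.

Weight each interval's intensity by its duration and average over T = 15.5 h:
Σ tᵢ·10^(Lᵢ/10) = 3.1·10^(55.1/10) + 4.3·10^(86.1/10) + 3.6·10^(82.7/10) + 4.5·10^(68.4/10) = 2.454e+09.
L_eq = 10·log₁₀(2.454e+09/15.5) = 82.00 dB.

82.0 dB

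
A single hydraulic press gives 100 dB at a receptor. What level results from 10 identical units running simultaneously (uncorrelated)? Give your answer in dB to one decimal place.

110.0 dB

N identical incoherent sources raise the level by 10·log₁₀ N.
L_total = 100 + 10·log₁₀(10) = 100 + 10.000 = 110.00 dB.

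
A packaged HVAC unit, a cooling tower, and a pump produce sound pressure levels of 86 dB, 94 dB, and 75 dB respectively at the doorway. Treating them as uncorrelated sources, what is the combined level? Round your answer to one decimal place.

94.7 dB

For uncorrelated sources the intensities add, so convert each level to linear form, sum, and take 10·log₁₀ of the total.
Σ 10^(L/10) = 10^(86/10) + 10^(94/10) + 10^(75/10) = 2.942e+09.
L_total = 10·log₁₀(2.942e+09) = 94.69 dB.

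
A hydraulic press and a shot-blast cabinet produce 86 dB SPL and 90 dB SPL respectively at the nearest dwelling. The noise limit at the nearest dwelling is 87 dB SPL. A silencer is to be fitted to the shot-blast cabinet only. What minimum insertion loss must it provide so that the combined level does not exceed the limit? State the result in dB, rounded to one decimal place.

Fixed contribution from the other source: Σ 10^(L/10) = 10^(86/10) = 3.981e+08 (86.00 dB SPL).
The limit corresponds to 10^(87/10) = 5.012e+08; subtracting the fixed part leaves 1.031e+08 for the shot-blast cabinet, i.e. 80.13 dB SPL.
Required insertion loss = 90 − 80.13 = 9.87 dB.

9.9 dB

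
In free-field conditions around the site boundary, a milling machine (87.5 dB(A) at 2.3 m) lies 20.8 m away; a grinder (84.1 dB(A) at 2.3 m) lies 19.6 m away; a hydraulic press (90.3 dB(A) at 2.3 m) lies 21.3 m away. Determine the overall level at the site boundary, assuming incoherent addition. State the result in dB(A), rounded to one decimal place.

Apply inverse-square spreading to bring every level to the receiver, then sum 10^(L/10).
milling machine: 87.5 − 20·log₁₀(20.8/2.3) = 87.5 − 19.13 = 68.37 dB(A).
grinder: 84.1 − 20·log₁₀(19.6/2.3) = 84.1 − 18.61 = 65.49 dB(A).
hydraulic press: 90.3 − 20·log₁₀(21.3/2.3) = 90.3 − 19.33 = 70.97 dB(A).
Σ 10^(L/10) = 2.291e+07 → L_total = 10·log₁₀(2.291e+07) = 73.60 dB(A).

73.6 dB(A)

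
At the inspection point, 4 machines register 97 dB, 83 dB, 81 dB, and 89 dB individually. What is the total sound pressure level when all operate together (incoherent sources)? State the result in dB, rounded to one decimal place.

Incoherent sources combine by intensity addition: L_total = 10·log₁₀(Σ 10^(L_i/10)).
Σ 10^(L/10) = 10^(97/10) + 10^(83/10) + 10^(81/10) + 10^(89/10) = 6.132e+09.
L_total = 10·log₁₀(6.132e+09) = 97.88 dB.

97.9 dB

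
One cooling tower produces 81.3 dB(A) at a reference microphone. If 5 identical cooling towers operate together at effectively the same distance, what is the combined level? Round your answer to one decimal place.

88.3 dB(A)

L_total = L₁ + 10·log₁₀ N for N identical incoherent sources.
L_total = 81.3 + 10·log₁₀(5) = 81.3 + 6.990 = 88.29 dB(A).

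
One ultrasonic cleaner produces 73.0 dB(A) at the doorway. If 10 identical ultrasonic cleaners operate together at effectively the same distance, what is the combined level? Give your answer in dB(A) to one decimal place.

With 10 equal, uncorrelated contributions the intensity is 10× that of one unit, giving a rise of 10·log₁₀ 10.
L_total = 73.0 + 10·log₁₀(10) = 73.0 + 10.000 = 83.00 dB(A).

83.0 dB(A)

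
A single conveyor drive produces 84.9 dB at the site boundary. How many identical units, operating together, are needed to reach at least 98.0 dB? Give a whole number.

The shortfall is 98.0 − 84.9 = 13.1 dB, and N units add 10·log₁₀ N, so need 10·log₁₀ N ≥ 13.1.
N ≥ 10^(13.1/10) = 20.417, so N = 21.

21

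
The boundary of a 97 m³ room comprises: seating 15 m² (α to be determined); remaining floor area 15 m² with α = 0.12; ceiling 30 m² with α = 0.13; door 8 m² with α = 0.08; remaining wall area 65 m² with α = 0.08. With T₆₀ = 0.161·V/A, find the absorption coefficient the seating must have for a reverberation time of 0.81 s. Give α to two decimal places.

0.52

A = 0.161·V/T₆₀ = 0.161·97/0.81 = 19.28 m² sabins.
Absorption from the other surfaces = 15·0.12 + 30·0.13 + 8·0.08 + 65·0.08 = 11.54 m², so the seating must supply 7.74 m² over 15 m².
α = 7.74/15 = 0.516.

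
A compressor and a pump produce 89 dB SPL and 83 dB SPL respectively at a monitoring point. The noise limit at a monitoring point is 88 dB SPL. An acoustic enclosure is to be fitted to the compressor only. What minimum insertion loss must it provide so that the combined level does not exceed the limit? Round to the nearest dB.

3 dB

The untreated sources together contribute 10^(83/10) = 1.995e+08, i.e. 83.00 dB SPL.
To meet 88 dB SPL overall, the treated compressor may contribute at most 10^(88/10) − 1.995e+08 = 4.314e+08, i.e. 86.35 dB SPL.
So the compressor must be reduced from 89 to 86.35 dB SPL: IL = 2.65 dB.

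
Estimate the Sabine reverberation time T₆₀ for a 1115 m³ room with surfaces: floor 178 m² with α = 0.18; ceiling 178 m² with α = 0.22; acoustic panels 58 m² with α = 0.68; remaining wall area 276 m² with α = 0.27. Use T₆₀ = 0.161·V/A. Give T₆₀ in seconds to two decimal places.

Summing Sᵢαᵢ: 178·0.18 + 178·0.22 + 58·0.68 + 276·0.27 = 185.16 m².
T₆₀ = 0.161·V/A = 0.161·1115/185.16 = 0.970 s.

0.97 s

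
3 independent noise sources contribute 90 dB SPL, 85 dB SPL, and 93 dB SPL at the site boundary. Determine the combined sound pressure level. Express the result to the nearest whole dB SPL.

95 dB SPL

Incoherent sources combine by intensity addition: L_total = 10·log₁₀(Σ 10^(L_i/10)).
Σ 10^(L/10) = 10^(90/10) + 10^(85/10) + 10^(93/10) = 3.311e+09.
L_total = 10·log₁₀(3.311e+09) = 95.20 dB SPL.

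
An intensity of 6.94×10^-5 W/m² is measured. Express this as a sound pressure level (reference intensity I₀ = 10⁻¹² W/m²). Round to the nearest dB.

78 dB

Dividing by I₀ shifts the exponent by 12: I/I₀ = 6.94×10^7.
L = 10·(0.8414 + 7) = 78.41 dB.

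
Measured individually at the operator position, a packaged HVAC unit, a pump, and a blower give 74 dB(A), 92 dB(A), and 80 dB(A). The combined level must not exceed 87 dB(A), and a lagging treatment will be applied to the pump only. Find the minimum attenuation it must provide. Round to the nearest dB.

6 dB

The untreated sources together contribute 10^(74/10) + 10^(80/10) = 1.251e+08, i.e. 80.97 dB(A).
The limit corresponds to 10^(87/10) = 5.012e+08; subtracting the fixed part leaves 3.761e+08 for the pump, i.e. 85.75 dB(A).
Required insertion loss = 92 − 85.75 = 6.25 dB.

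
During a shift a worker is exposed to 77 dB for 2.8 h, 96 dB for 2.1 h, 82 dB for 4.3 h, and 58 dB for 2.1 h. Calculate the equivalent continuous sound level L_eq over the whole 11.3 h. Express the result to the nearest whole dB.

89 dB

L_eq = 10·log₁₀[(1/T)·Σ tᵢ·10^(Lᵢ/10)] with T = 11.3 h.
Σ tᵢ·10^(Lᵢ/10) = 2.8·10^(77/10) + 2.1·10^(96/10) + 4.3·10^(82/10) + 2.1·10^(58/10) = 9.183e+09.
L_eq = 10·log₁₀(9.183e+09/11.3) = 89.10 dB.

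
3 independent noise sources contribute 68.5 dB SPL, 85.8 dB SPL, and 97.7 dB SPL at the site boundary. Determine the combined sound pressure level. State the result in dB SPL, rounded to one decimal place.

98.0 dB SPL

Incoherent sources combine by intensity addition: L_total = 10·log₁₀(Σ 10^(L_i/10)).
Σ 10^(L/10) = 10^(68.5/10) + 10^(85.8/10) + 10^(97.7/10) = 6.276e+09.
L_total = 10·log₁₀(6.276e+09) = 97.98 dB SPL.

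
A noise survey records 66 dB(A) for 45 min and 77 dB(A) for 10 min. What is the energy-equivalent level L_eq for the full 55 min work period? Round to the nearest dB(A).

Weight each interval's intensity by its duration and average over T = 55 min:
Σ tᵢ·10^(Lᵢ/10) = 45·10^(66/10) + 10·10^(77/10) = 6.803e+08.
L_eq = 10·log₁₀(6.803e+08/55) = 70.92 dB(A).

71 dB(A)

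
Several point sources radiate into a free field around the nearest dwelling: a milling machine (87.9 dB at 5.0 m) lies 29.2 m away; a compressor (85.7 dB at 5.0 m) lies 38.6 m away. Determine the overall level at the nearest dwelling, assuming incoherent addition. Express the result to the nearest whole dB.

74 dB

Apply inverse-square spreading to bring every level to the receiver, then sum 10^(L/10).
milling machine: 87.9 − 20·log₁₀(29.2/5.0) = 87.9 − 15.33 = 72.57 dB.
compressor: 85.7 − 20·log₁₀(38.6/5.0) = 85.7 − 17.75 = 67.95 dB.
Σ 10^(L/10) = 2.431e+07 → L_total = 10·log₁₀(2.431e+07) = 73.86 dB.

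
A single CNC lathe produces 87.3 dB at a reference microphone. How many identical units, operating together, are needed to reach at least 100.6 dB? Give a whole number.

22

The shortfall is 100.6 − 87.3 = 13.3 dB, and N units add 10·log₁₀ N, so need 10·log₁₀ N ≥ 13.3.
N ≥ 10^(13.3/10) = 21.380, so N = 22.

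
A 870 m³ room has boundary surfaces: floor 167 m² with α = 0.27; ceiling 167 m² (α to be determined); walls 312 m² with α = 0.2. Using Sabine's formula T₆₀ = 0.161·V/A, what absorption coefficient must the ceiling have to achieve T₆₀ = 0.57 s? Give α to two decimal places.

A = 0.161·V/T₆₀ = 0.161·870/0.57 = 245.74 m² sabins.
Absorption from the other surfaces = 167·0.27 + 312·0.2 = 107.49 m², so the ceiling must supply 138.25 m² over 167 m².
α = 138.25/167 = 0.828.

0.83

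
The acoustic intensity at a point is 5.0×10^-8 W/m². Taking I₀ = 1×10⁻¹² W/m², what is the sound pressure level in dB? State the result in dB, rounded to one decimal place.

L = 10·log₁₀(I/I₀) = 10·log₁₀(5.0×10^-8/10⁻¹²) = 10·log₁₀(5.0×10^4).
L = 10·(0.6990 + 4) = 46.99 dB.

47.0 dB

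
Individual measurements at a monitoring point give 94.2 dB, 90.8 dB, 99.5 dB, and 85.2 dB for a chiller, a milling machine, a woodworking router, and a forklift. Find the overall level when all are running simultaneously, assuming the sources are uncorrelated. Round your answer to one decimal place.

101.2 dB

For uncorrelated sources the intensities add, so convert each level to linear form, sum, and take 10·log₁₀ of the total.
Σ 10^(L/10) = 10^(94.2/10) + 10^(90.8/10) + 10^(99.5/10) + 10^(85.2/10) = 1.308e+10.
L_total = 10·log₁₀(1.308e+10) = 101.16 dB.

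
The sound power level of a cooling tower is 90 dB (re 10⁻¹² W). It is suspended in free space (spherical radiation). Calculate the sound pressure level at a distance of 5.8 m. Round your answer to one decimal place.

63.7 dB

Free-field spherical radiation: L_p = L_w − 10·log₁₀(4π·r²), r = 5.8 m.
4π·r² = 422.7 m², 10·log₁₀ of that is 26.261 dB.
L_p = 90 − 26.261 = 63.74 dB.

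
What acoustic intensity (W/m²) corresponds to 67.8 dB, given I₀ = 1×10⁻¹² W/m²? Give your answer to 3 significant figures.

6.03e-06 W/m²

I = I₀·10^(L/10) = 10⁻¹² × 10^(67.8/10) = 10^(-5.220).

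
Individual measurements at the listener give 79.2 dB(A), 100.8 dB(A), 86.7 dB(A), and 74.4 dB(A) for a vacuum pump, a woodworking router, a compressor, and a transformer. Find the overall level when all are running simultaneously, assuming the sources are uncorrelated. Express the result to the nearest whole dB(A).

For uncorrelated sources the intensities add, so convert each level to linear form, sum, and take 10·log₁₀ of the total.
Σ 10^(L/10) = 10^(79.2/10) + 10^(100.8/10) + 10^(86.7/10) + 10^(74.4/10) = 1.260e+10.
L_total = 10·log₁₀(1.260e+10) = 101.00 dB(A).

101 dB(A)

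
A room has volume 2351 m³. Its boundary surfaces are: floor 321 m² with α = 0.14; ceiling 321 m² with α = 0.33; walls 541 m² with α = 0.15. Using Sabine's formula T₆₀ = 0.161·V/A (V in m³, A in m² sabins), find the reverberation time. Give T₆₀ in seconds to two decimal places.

1.63 s

Total absorption A = 321·0.14 + 321·0.33 + 541·0.15 = 232.02 m² sabins.
T₆₀ = 0.161·V/A = 0.161·2351/232.02 = 1.631 s.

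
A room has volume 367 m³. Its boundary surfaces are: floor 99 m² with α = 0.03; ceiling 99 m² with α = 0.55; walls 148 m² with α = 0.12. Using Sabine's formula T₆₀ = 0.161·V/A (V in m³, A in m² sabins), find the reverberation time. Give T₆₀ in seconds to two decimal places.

0.79 s

A = Σ Sᵢαᵢ = 99·0.03 + 99·0.55 + 148·0.12 = 75.18 m².
T₆₀ = 0.161 × 367 / 75.18 = 0.786 s.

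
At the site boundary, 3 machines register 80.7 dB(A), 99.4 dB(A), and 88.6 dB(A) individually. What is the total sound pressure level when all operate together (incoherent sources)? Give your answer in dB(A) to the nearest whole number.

Incoherent sources combine by intensity addition: L_total = 10·log₁₀(Σ 10^(L_i/10)).
Σ 10^(L/10) = 10^(80.7/10) + 10^(99.4/10) + 10^(88.6/10) = 9.552e+09.
L_total = 10·log₁₀(9.552e+09) = 99.80 dB(A).

100 dB(A)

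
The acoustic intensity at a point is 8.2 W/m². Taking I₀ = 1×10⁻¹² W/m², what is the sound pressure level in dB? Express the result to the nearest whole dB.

129 dB

I/I₀ = 8.2/10⁻¹² = 8.2×10^12, and L = 10·log₁₀(I/I₀).
L = 10·(0.9138 + 12) = 129.14 dB.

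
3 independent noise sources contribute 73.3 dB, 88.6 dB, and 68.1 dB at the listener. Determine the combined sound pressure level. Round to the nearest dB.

89 dB

For uncorrelated sources the intensities add, so convert each level to linear form, sum, and take 10·log₁₀ of the total.
Σ 10^(L/10) = 10^(73.3/10) + 10^(88.6/10) + 10^(68.1/10) = 7.523e+08.
L_total = 10·log₁₀(7.523e+08) = 88.76 dB.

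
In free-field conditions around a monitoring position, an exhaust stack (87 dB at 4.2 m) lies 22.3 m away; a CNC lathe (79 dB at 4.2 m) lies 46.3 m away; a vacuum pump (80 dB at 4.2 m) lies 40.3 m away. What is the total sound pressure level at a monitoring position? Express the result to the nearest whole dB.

73 dB

Apply inverse-square spreading to bring every level to the receiver, then sum 10^(L/10).
exhaust stack: 87 − 20·log₁₀(22.3/4.2) = 87 − 14.50 = 72.50 dB.
CNC lathe: 79 − 20·log₁₀(46.3/4.2) = 79 − 20.85 = 58.15 dB.
vacuum pump: 80 − 20·log₁₀(40.3/4.2) = 80 − 19.64 = 60.36 dB.
Σ 10^(L/10) = 1.952e+07 → L_total = 10·log₁₀(1.952e+07) = 72.90 dB.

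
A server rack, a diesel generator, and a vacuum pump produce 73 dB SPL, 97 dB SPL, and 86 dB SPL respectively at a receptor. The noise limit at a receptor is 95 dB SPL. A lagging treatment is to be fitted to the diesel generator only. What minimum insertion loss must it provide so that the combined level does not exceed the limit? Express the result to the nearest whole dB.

3 dB

Everything except the diesel generator sums to 10^(73/10) + 10^(86/10) = 4.181e+08 in linear terms, 86.21 dB SPL.
The limit corresponds to 10^(95/10) = 3.162e+09; subtracting the fixed part leaves 2.744e+09 for the diesel generator, i.e. 94.38 dB SPL.
So the diesel generator must be reduced from 97 to 94.38 dB SPL: IL = 2.62 dB.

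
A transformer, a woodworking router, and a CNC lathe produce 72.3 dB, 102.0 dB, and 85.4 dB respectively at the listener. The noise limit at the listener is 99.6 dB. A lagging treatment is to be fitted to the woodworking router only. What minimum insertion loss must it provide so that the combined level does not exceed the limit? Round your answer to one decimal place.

Everything except the woodworking router sums to 10^(72.3/10) + 10^(85.4/10) = 3.637e+08 in linear terms, 85.61 dB.
The limit corresponds to 10^(99.6/10) = 9.120e+09; subtracting the fixed part leaves 8.756e+09 for the woodworking router, i.e. 99.42 dB.
So the woodworking router must be reduced from 102.0 to 99.42 dB: IL = 2.58 dB.

2.6 dB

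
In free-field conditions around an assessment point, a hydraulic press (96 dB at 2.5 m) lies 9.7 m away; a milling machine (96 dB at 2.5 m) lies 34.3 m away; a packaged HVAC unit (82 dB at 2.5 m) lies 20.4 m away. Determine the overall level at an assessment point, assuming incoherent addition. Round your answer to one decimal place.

84.6 dB

Propagate each source to the receiver with L = L_ref − 20·log₁₀(r/r_ref), then add intensities.
hydraulic press: 96 − 20·log₁₀(9.7/2.5) = 96 − 11.78 = 84.22 dB.
milling machine: 96 − 20·log₁₀(34.3/2.5) = 96 − 22.75 = 73.25 dB.
packaged HVAC unit: 82 − 20·log₁₀(20.4/2.5) = 82 − 18.23 = 63.77 dB.
Σ 10^(L/10) = 2.880e+08 → L_total = 10·log₁₀(2.880e+08) = 84.59 dB.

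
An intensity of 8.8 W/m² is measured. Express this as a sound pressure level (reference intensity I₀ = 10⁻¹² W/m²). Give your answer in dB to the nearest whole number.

Dividing by I₀ shifts the exponent by 12: I/I₀ = 8.8×10^12.
L = 10·(0.9445 + 12) = 129.44 dB.

129 dB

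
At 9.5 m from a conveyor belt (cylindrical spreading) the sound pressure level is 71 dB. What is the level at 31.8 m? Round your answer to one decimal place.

65.8 dB

Line-source attenuation: ΔL = 10·log₁₀(r₂/r₁) = 10·log₁₀(31.8/9.5) = 5.247 dB.
L₂ = 71 − 10·log₁₀(31.8/9.5) = 71 − 5.247 = 65.75 dB.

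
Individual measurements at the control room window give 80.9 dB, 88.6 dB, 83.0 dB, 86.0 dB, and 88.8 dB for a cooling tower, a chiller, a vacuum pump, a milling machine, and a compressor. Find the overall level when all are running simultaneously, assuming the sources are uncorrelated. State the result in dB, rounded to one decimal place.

Incoherent sources combine by intensity addition: L_total = 10·log₁₀(Σ 10^(L_i/10)).
Σ 10^(L/10) = 10^(80.9/10) + 10^(88.6/10) + 10^(83.0/10) + 10^(86.0/10) + 10^(88.8/10) = 2.204e+09.
L_total = 10·log₁₀(2.204e+09) = 93.43 dB.

93.4 dB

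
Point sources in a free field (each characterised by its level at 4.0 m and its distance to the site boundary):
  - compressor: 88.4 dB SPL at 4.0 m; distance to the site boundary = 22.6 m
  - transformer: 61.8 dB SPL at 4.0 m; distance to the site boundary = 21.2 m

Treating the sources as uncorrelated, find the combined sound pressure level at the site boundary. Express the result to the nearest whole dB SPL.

First find each source's level at the receiver (point-source: −20·log₁₀(r/r_ref)), then combine on an intensity basis.
compressor: 88.4 − 20·log₁₀(22.6/4.0) = 88.4 − 15.04 = 73.36 dB SPL.
transformer: 61.8 − 20·log₁₀(21.2/4.0) = 61.8 − 14.49 = 47.31 dB SPL.
Σ 10^(L/10) = 2.173e+07 → L_total = 10·log₁₀(2.173e+07) = 73.37 dB SPL.

73 dB SPL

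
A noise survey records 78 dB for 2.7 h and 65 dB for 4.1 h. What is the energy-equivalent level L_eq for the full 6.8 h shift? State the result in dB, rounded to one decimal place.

74.3 dB

Weight each interval's intensity by its duration and average over T = 6.8 h:
Σ tᵢ·10^(Lᵢ/10) = 2.7·10^(78/10) + 4.1·10^(65/10) = 1.833e+08.
L_eq = 10·log₁₀(1.833e+08/6.8) = 74.31 dB.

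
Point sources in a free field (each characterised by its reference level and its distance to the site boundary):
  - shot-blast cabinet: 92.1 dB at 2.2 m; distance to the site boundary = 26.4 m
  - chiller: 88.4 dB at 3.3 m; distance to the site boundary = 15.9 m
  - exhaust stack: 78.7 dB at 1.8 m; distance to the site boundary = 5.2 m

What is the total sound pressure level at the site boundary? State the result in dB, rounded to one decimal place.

Propagate each source to the receiver with L = L_ref − 20·log₁₀(r/r_ref), then add intensities.
shot-blast cabinet: 92.1 − 20·log₁₀(26.4/2.2) = 92.1 − 21.58 = 70.52 dB.
chiller: 88.4 − 20·log₁₀(15.9/3.3) = 88.4 − 13.66 = 74.74 dB.
exhaust stack: 78.7 − 20·log₁₀(5.2/1.8) = 78.7 − 9.21 = 69.49 dB.
Σ 10^(L/10) = 4.995e+07 → L_total = 10·log₁₀(4.995e+07) = 76.99 dB.

77.0 dB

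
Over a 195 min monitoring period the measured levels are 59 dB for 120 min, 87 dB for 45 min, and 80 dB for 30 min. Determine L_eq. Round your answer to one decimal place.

The energy average is taken in the linear domain: L_eq = 10·log₁₀[(Σ tᵢ·10^(Lᵢ/10))/T], T = 195 min.
Σ tᵢ·10^(Lᵢ/10) = 120·10^(59/10) + 45·10^(87/10) + 30·10^(80/10) = 2.565e+10.
L_eq = 10·log₁₀(2.565e+10/195) = 81.19 dB.

81.2 dB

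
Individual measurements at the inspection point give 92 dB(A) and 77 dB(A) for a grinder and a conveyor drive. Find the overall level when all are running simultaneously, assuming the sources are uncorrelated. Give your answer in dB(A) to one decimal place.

92.1 dB(A)

For uncorrelated sources the intensities add, so convert each level to linear form, sum, and take 10·log₁₀ of the total.
Σ 10^(L/10) = 10^(92/10) + 10^(77/10) = 1.635e+09.
L_total = 10·log₁₀(1.635e+09) = 92.14 dB(A).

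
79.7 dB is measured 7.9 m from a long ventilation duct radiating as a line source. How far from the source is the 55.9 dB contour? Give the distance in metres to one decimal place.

The 23.8 dB drop corresponds to a distance ratio of 10^(23.8/10) for a line source.
r₂ = 7.9·10^((79.7−55.9)/10) = 7.9·10^(23.8/10) = 1895.08 m.

1895.1 m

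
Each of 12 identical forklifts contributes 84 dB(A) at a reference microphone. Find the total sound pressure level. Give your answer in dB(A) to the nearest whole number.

95 dB(A)

With 12 equal, uncorrelated contributions the intensity is 12× that of one unit, giving a rise of 10·log₁₀ 12.
L_total = 84 + 10·log₁₀(12) = 84 + 10.792 = 94.79 dB(A).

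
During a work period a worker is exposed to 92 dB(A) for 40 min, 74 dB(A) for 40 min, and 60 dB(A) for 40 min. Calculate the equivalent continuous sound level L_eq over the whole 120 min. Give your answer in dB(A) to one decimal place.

87.3 dB(A)

L_eq = 10·log₁₀[(1/T)·Σ tᵢ·10^(Lᵢ/10)] with T = 120 min.
Σ tᵢ·10^(Lᵢ/10) = 40·10^(92/10) + 40·10^(74/10) + 40·10^(60/10) = 6.444e+10.
L_eq = 10·log₁₀(6.444e+10/120) = 87.30 dB(A).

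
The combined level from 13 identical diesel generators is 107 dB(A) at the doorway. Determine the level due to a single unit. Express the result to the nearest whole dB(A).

96 dB(A)

Dividing the total intensity by 13 lowers the level by 10·log₁₀ 13 = 11.139 dB: L₁ = 107 − 11.139.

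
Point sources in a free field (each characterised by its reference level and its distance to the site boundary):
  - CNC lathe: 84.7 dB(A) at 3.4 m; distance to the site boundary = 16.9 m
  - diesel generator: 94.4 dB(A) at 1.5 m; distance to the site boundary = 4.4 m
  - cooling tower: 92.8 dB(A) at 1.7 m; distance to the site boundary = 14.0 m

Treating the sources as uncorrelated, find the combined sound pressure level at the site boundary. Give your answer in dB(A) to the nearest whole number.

86 dB(A)

First find each source's level at the receiver (point-source: −20·log₁₀(r/r_ref)), then combine on an intensity basis.
CNC lathe: 84.7 − 20·log₁₀(16.9/3.4) = 84.7 − 13.93 = 70.77 dB(A).
diesel generator: 94.4 − 20·log₁₀(4.4/1.5) = 94.4 − 9.35 = 85.05 dB(A).
cooling tower: 92.8 − 20·log₁₀(14.0/1.7) = 92.8 − 18.31 = 74.49 dB(A).
Σ 10^(L/10) = 3.601e+08 → L_total = 10·log₁₀(3.601e+08) = 85.56 dB(A).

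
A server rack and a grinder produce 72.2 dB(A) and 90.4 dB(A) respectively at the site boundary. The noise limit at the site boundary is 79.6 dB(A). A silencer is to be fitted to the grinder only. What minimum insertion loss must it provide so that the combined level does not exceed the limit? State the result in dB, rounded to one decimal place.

Everything except the grinder sums to 10^(72.2/10) = 1.660e+07 in linear terms, 72.20 dB(A).
To meet 79.6 dB(A) overall, the treated grinder may contribute at most 10^(79.6/10) − 1.660e+07 = 7.461e+07, i.e. 78.73 dB(A).
So the grinder must be reduced from 90.4 to 78.73 dB(A): IL = 11.67 dB.

11.7 dB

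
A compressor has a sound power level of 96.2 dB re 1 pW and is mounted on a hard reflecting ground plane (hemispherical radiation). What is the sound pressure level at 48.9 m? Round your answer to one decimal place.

The power spreads over a hemisphere of area 2π·r², so L_p = L_w − 10·log₁₀(2π·r²).
2π·r² = 1.502e+04 m², 10·log₁₀ of that is 41.768 dB.
L_p = 96.2 − 41.768 = 54.43 dB.

54.4 dB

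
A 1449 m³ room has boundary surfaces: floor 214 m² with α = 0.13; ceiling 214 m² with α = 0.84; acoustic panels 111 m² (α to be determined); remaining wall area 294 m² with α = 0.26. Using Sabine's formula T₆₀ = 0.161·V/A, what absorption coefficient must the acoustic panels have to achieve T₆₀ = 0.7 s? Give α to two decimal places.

From T₆₀ = 0.161·V/A, the target T₆₀ = 0.7 s needs A = 0.161·1449/0.7 = 333.27 m².
Absorption from the other surfaces = 214·0.13 + 214·0.84 + 294·0.26 = 284.02 m², so the acoustic panels must supply 49.25 m² over 111 m².
α = 49.25/111 = 0.444.

0.44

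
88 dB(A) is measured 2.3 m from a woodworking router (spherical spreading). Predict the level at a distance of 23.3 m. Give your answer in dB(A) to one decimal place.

67.9 dB(A)

Spherical spreading from a point source gives a 20·log₁₀(r₂/r₁) drop.
L₂ = 88 − 20·log₁₀(23.3/2.3) = 88 − 20.113 = 67.89 dB(A).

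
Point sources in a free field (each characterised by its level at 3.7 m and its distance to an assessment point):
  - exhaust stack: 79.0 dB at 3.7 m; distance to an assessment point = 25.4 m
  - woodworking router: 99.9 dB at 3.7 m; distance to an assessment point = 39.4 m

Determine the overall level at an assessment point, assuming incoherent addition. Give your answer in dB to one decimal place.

79.4 dB

Propagate each source to the receiver with L = L_ref − 20·log₁₀(r/r_ref), then add intensities.
exhaust stack: 79.0 − 20·log₁₀(25.4/3.7) = 79.0 − 16.73 = 62.27 dB.
woodworking router: 99.9 − 20·log₁₀(39.4/3.7) = 99.9 − 20.55 = 79.35 dB.
Σ 10^(L/10) = 8.787e+07 → L_total = 10·log₁₀(8.787e+07) = 79.44 dB.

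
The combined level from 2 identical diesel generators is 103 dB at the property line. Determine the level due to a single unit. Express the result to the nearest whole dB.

100 dB

For N identical incoherent sources L_total = L₁ + 10·log₁₀ N, so L₁ = 103 − 10·log₁₀(2) = 103 − 3.010.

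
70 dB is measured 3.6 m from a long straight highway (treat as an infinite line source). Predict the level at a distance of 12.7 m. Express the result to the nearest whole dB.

65 dB

For a line source, L₂ = L₁ − 10·log₁₀(r₂/r₁).
L₂ = 70 − 10·log₁₀(12.7/3.6) = 70 − 5.475 = 64.52 dB.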